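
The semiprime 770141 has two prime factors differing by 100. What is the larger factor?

929

Since p = q + 100, we have 770141 = q(q + 100), so q² + 100q − 770141 = 0.
Discriminant: 100² + 4·770141 = 10000 + 3080564 = 3090564; √3090564 = 1758.
q = (−100 + 1758)/2 = 829, and p = q + 100 = 929.
Check: 829 · 929 = 770141.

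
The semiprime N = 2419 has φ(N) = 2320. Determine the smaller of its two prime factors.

41

φ(n) = (p−1)(q−1) = n − (p+q) + 1, so p + q = 2419 − 2320 + 1 = 100.
p and q are the roots of t² − 100t + 2419 = 0.
Discriminant: 100² − 4·2419 = 10000 − 9676 = 324; √324 = 18.
q = (100 − 18)/2 = 41, p = (100 + 18)/2 = 59.
Check: 41 · 59 = 2419.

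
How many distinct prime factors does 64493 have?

3

64493 = 11^2 · 533
533 = 13 · 41
64493 = 11^2 · 13 · 41, which has 3 distinct prime factors.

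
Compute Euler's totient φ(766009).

738816

Factor: 766009 = 53 · 97 · 149.
φ(766009) = (53−1) · (97−1) · (149−1) = 52 · 96 · 148 = 738816.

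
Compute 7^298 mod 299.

108

7^1 ≡ 7 (mod 299)
7^2 ≡ 7^2 = 49 ≡ 49 (mod 299)
7^4 ≡ 49^2 = 2401 ≡ 9 (mod 299)
7^8 ≡ 9^2 = 81 ≡ 81 (mod 299)
7^16 ≡ 81^2 = 6561 ≡ 282 (mod 299)
7^32 ≡ 282^2 = 79524 ≡ 289 (mod 299)
7^64 ≡ 289^2 = 83521 ≡ 100 (mod 299)
7^128 ≡ 100^2 = 10000 ≡ 133 (mod 299)
7^256 ≡ 133^2 = 17689 ≡ 48 (mod 299)
298 = 256 + 32 + 8 + 2 in binary powers of 2.
So 7^298 ≡ 48 · 289 · 81 · 49 ≡ 108 (mod 299).
Since 108 ≠ 1, base 7 is a Fermat witness: 299 is composite.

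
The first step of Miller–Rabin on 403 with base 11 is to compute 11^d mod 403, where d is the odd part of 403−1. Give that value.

403 − 1 = 402 = 2^1 · 201, so d = 201.
11^1 ≡ 11 (mod 403)
11^2 ≡ 11^2 = 121 ≡ 121 (mod 403)
11^4 ≡ 121^2 = 14641 ≡ 133 (mod 403)
11^8 ≡ 133^2 = 17689 ≡ 360 (mod 403)
11^16 ≡ 360^2 = 129600 ≡ 237 (mod 403)
11^32 ≡ 237^2 = 56169 ≡ 152 (mod 403)
11^64 ≡ 152^2 = 23104 ≡ 133 (mod 403)
11^128 ≡ 133^2 = 17689 ≡ 360 (mod 403)
201 = 128 + 64 + 8 + 1 in binary powers of 2.
So 11^201 ≡ 360 · 133 · 360 · 11 ≡ 151 (mod 403).
Squaring chain: 151; never reaches −1, so base 11 is a Miller–Rabin witness that 403 is composite.

151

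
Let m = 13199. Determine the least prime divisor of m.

67

13199 is odd.
Digit sum 23, not divisible by 3.
Ends in 9: not divisible by 5.
7: 13199 = 7·1885 + 4
11: 13199 = 11·1199 + 10
13: 13199 = 13·1015 + 4
17: 13199 = 17·776 + 7
19: 13199 = 19·694 + 13
23: 13199 = 23·573 + 20
29: 13199 = 29·455 + 4
31: 13199 = 31·425 + 24
37: 13199 = 37·356 + 27
41: 13199 = 41·321 + 38
43: 13199 = 43·306 + 41
47: 13199 = 47·280 + 39
53: 13199 = 53·249 + 2
59: 13199 = 59·223 + 42
61: 13199 = 61·216 + 23
67: 13199 = 67·197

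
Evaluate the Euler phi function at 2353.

Factor: 2353 = 13 · 181.
φ(2353) = (13−1) · (181−1) = 12 · 180 = 2160.

2160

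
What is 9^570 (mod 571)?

1

9^1 ≡ 9 (mod 571)
9^2 ≡ 9^2 = 81 ≡ 81 (mod 571)
9^4 ≡ 81^2 = 6561 ≡ 280 (mod 571)
9^8 ≡ 280^2 = 78400 ≡ 173 (mod 571)
9^16 ≡ 173^2 = 29929 ≡ 237 (mod 571)
9^32 ≡ 237^2 = 56169 ≡ 211 (mod 571)
9^64 ≡ 211^2 = 44521 ≡ 554 (mod 571)
9^128 ≡ 554^2 = 306916 ≡ 289 (mod 571)
9^256 ≡ 289^2 = 83521 ≡ 155 (mod 571)
9^512 ≡ 155^2 = 24025 ≡ 43 (mod 571)
570 = 512 + 32 + 16 + 8 + 2 in binary powers of 2.
So 9^570 ≡ 43 · 211 · 237 · 173 · 81 ≡ 1 (mod 571).
Since the result is 1, base 9 gives no evidence that 571 is composite.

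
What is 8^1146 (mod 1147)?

8^1 ≡ 8 (mod 1147)
8^2 ≡ 8^2 = 64 ≡ 64 (mod 1147)
8^4 ≡ 64^2 = 4096 ≡ 655 (mod 1147)
8^8 ≡ 655^2 = 429025 ≡ 47 (mod 1147)
8^16 ≡ 47^2 = 2209 ≡ 1062 (mod 1147)
8^32 ≡ 1062^2 = 1127844 ≡ 343 (mod 1147)
8^64 ≡ 343^2 = 117649 ≡ 655 (mod 1147)
8^128 ≡ 655^2 = 429025 ≡ 47 (mod 1147)
8^256 ≡ 47^2 = 2209 ≡ 1062 (mod 1147)
8^512 ≡ 1062^2 = 1127844 ≡ 343 (mod 1147)
8^1024 ≡ 343^2 = 117649 ≡ 655 (mod 1147)
1146 = 1024 + 64 + 32 + 16 + 8 + 2 in binary powers of 2.
So 8^1146 ≡ 655 · 655 · 343 · 1062 · 47 · 64 ≡ 628 (mod 1147).
Since 628 ≠ 1, base 8 is a Fermat witness: 1147 is composite.

628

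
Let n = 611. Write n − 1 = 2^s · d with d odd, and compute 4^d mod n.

101

611 − 1 = 610 = 2^1 · 305, so d = 305.
4^1 ≡ 4 (mod 611)
4^2 ≡ 4^2 = 16 ≡ 16 (mod 611)
4^4 ≡ 16^2 = 256 ≡ 256 (mod 611)
4^8 ≡ 256^2 = 65536 ≡ 159 (mod 611)
4^16 ≡ 159^2 = 25281 ≡ 230 (mod 611)
4^32 ≡ 230^2 = 52900 ≡ 354 (mod 611)
4^64 ≡ 354^2 = 125316 ≡ 61 (mod 611)
4^128 ≡ 61^2 = 3721 ≡ 55 (mod 611)
4^256 ≡ 55^2 = 3025 ≡ 581 (mod 611)
305 = 256 + 32 + 16 + 1 in binary powers of 2.
So 4^305 ≡ 581 · 354 · 230 · 4 ≡ 101 (mod 611).
Squaring chain: 101; never reaches −1, so base 4 is a Miller–Rabin witness that 611 is composite.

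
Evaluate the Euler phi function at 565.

Factor: 565 = 5 · 113.
φ(565) = (5−1) · (113−1) = 4 · 112 = 448.

448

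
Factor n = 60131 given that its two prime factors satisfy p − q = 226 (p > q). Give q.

Since p = q + 226, we have 60131 = q(q + 226), so q² + 226q − 60131 = 0.
Discriminant: 226² + 4·60131 = 51076 + 240524 = 291600; √291600 = 540.
q = (−226 + 540)/2 = 157, and p = q + 226 = 383.
Check: 157 · 383 = 60131.

157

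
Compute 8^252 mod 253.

8^1 ≡ 8 (mod 253)
8^2 ≡ 8^2 = 64 ≡ 64 (mod 253)
8^4 ≡ 64^2 = 4096 ≡ 48 (mod 253)
8^8 ≡ 48^2 = 2304 ≡ 27 (mod 253)
8^16 ≡ 27^2 = 729 ≡ 223 (mod 253)
8^32 ≡ 223^2 = 49729 ≡ 141 (mod 253)
8^64 ≡ 141^2 = 19881 ≡ 147 (mod 253)
8^128 ≡ 147^2 = 21609 ≡ 104 (mod 253)
252 = 128 + 64 + 32 + 16 + 8 + 4 in binary powers of 2.
So 8^252 ≡ 104 · 147 · 141 · 223 · 27 · 48 ≡ 141 (mod 253).
Since 141 ≠ 1, base 8 is a Fermat witness: 253 is composite.

141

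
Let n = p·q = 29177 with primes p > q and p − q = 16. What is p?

Since p = q + 16, we have 29177 = q(q + 16), so q² + 16q − 29177 = 0.
Discriminant: 16² + 4·29177 = 256 + 116708 = 116964; √116964 = 342.
q = (−16 + 342)/2 = 163, and p = q + 16 = 179.
Check: 163 · 179 = 29177.

179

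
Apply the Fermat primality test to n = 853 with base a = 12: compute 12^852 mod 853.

1

12^1 ≡ 12 (mod 853)
12^2 ≡ 12^2 = 144 ≡ 144 (mod 853)
12^4 ≡ 144^2 = 20736 ≡ 264 (mod 853)
12^8 ≡ 264^2 = 69696 ≡ 603 (mod 853)
12^16 ≡ 603^2 = 363609 ≡ 231 (mod 853)
12^32 ≡ 231^2 = 53361 ≡ 475 (mod 853)
12^64 ≡ 475^2 = 225625 ≡ 433 (mod 853)
12^128 ≡ 433^2 = 187489 ≡ 682 (mod 853)
12^256 ≡ 682^2 = 465124 ≡ 239 (mod 853)
12^512 ≡ 239^2 = 57121 ≡ 823 (mod 853)
852 = 512 + 256 + 64 + 16 + 4 in binary powers of 2.
So 12^852 ≡ 823 · 239 · 433 · 231 · 264 ≡ 1 (mod 853).
Since the result is 1, base 12 gives no evidence that 853 is composite.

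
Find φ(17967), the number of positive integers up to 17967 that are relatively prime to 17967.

Factor: 17967 = 3 · 53 · 113.
φ(17967) = (3−1) · (53−1) · (113−1) = 2 · 52 · 112 = 11648.

11648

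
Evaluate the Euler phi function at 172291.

Factor: 172291 = 7 · 151 · 163.
φ(172291) = (7−1) · (151−1) · (163−1) = 6 · 150 · 162 = 145800.

145800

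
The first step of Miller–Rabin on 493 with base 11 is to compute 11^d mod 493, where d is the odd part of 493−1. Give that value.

97

493 − 1 = 492 = 2^2 · 123, so d = 123.
11^1 ≡ 11 (mod 493)
11^2 ≡ 11^2 = 121 ≡ 121 (mod 493)
11^4 ≡ 121^2 = 14641 ≡ 344 (mod 493)
11^8 ≡ 344^2 = 118336 ≡ 16 (mod 493)
11^16 ≡ 16^2 = 256 ≡ 256 (mod 493)
11^32 ≡ 256^2 = 65536 ≡ 460 (mod 493)
11^64 ≡ 460^2 = 211600 ≡ 103 (mod 493)
123 = 64 + 32 + 16 + 8 + 2 + 1 in binary powers of 2.
So 11^123 ≡ 103 · 460 · 256 · 16 · 121 · 11 ≡ 97 (mod 493).
Squaring chain: 97 → 42; never reaches −1, so base 11 is a Miller–Rabin witness that 493 is composite.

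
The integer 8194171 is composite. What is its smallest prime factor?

8194171 is odd.
Digit sum 31, not divisible by 3.
Ends in 1: not divisible by 5.
7: 8194171 = 7·1170595 + 6
11: 8194171 = 11·744924 + 7
13: 8194171 = 13·630320 + 11
17: 8194171 = 17·482010 + 1
19: 8194171 = 19·431272 + 3
23: 8194171 = 23·356268 + 7
29: 8194171 = 29·282557 + 18
31: 8194171 = 31·264328 + 3
37: 8194171 = 37·221464 + 3
41: 8194171 = 41·199857 + 34
43: 8194171 = 43·190562 + 5
47: 8194171 = 47·174344 + 3
53: 8194171 = 53·154607

53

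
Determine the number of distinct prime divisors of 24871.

4

24871 = 7 · 3553
3553 = 11 · 323
323 = 17 · 19
24871 = 7 · 11 · 17 · 19, which has 4 distinct prime factors.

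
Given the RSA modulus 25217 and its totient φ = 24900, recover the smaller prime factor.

151

φ(n) = (p−1)(q−1) = n − (p+q) + 1, so p + q = 25217 − 24900 + 1 = 318.
p and q are the roots of t² − 318t + 25217 = 0.
Discriminant: 318² − 4·25217 = 101124 − 100868 = 256; √256 = 16.
q = (318 − 16)/2 = 151, p = (318 + 16)/2 = 167.
Check: 151 · 167 = 25217.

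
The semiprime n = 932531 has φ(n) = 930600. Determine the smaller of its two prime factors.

φ(n) = (p−1)(q−1) = n − (p+q) + 1, so p + q = 932531 − 930600 + 1 = 1932.
p and q are the roots of t² − 1932t + 932531 = 0.
Discriminant: 1932² − 4·932531 = 3732624 − 3730124 = 2500; √2500 = 50.
q = (1932 − 50)/2 = 941, p = (1932 + 50)/2 = 991.
Check: 941 · 991 = 932531.

941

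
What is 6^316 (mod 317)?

6^1 ≡ 6 (mod 317)
6^2 ≡ 6^2 = 36 ≡ 36 (mod 317)
6^4 ≡ 36^2 = 1296 ≡ 28 (mod 317)
6^8 ≡ 28^2 = 784 ≡ 150 (mod 317)
6^16 ≡ 150^2 = 22500 ≡ 310 (mod 317)
6^32 ≡ 310^2 = 96100 ≡ 49 (mod 317)
6^64 ≡ 49^2 = 2401 ≡ 182 (mod 317)
6^128 ≡ 182^2 = 33124 ≡ 156 (mod 317)
6^256 ≡ 156^2 = 24336 ≡ 244 (mod 317)
316 = 256 + 32 + 16 + 8 + 4 in binary powers of 2.
So 6^316 ≡ 244 · 49 · 310 · 150 · 28 ≡ 1 (mod 317).
Since the result is 1, base 6 gives no evidence that 317 is composite.

1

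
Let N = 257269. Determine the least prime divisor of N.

31

257269 is odd.
Digit sum 31, not divisible by 3.
Ends in 9: not divisible by 5.
7: 257269 = 7·36752 + 5
11: 257269 = 11·23388 + 1
13: 257269 = 13·19789 + 12
17: 257269 = 17·15133 + 8
19: 257269 = 19·13540 + 9
23: 257269 = 23·11185 + 14
29: 257269 = 29·8871 + 10
31: 257269 = 31·8299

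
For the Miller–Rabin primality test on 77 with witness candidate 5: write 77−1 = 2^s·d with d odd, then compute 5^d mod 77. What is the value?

77 − 1 = 76 = 2^2 · 19, so d = 19.
5^1 ≡ 5 (mod 77)
5^2 ≡ 5^2 = 25 ≡ 25 (mod 77)
5^4 ≡ 25^2 = 625 ≡ 9 (mod 77)
5^8 ≡ 9^2 = 81 ≡ 4 (mod 77)
5^16 ≡ 4^2 = 16 ≡ 16 (mod 77)
19 = 16 + 2 + 1 in binary powers of 2.
So 5^19 ≡ 16 · 25 · 5 ≡ 75 (mod 77).
Squaring chain: 75 → 4; never reaches −1, so base 5 is a Miller–Rabin witness that 77 is composite.

75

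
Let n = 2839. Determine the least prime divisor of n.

17

2839 is odd.
Digit sum 22, not divisible by 3.
Ends in 9: not divisible by 5.
7: 2839 = 7·405 + 4
11: 2839 = 11·258 + 1
13: 2839 = 13·218 + 5
17: 2839 = 17·167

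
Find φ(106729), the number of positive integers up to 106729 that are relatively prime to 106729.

89856

Factor: 106729 = 7 · 79 · 193.
φ(106729) = (7−1) · (79−1) · (193−1) = 6 · 78 · 192 = 89856.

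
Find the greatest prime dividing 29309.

79

29309 = 7 · 4187
4187 = 53 · 79
79 is prime.
So 29309 = 7 · 53 · 79; the largest prime factor is 79.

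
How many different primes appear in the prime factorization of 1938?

4

1938 = 2 · 969
969 = 3 · 323
323 = 17 · 19
1938 = 2 · 3 · 17 · 19, which has 4 distinct prime factors.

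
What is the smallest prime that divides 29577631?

29577631 is odd.
Digit sum 40, not divisible by 3.
Ends in 1: not divisible by 5.
7: 29577631 = 7·4225375 + 6
11: 29577631 = 11·2688875 + 6
13: 29577631 = 13·2275202 + 5
17: 29577631 = 17·1739860 + 11
19: 29577631 = 19·1556717 + 8
23: 29577631 = 23·1285983 + 22
29: 29577631 = 29·1019918 + 9
31: 29577631 = 31·954117 + 4
37: 29577631 = 37·799395 + 16
41: 29577631 = 41·721405 + 26
43: 29577631 = 43·687851 + 38
47: 29577631 = 47·629311 + 14
53: 29577631 = 53·558068 + 27
59: 29577631 = 59·501315 + 46
61: 29577631 = 61·484879 + 12
67: 29577631 = 67·441457 + 12
71: 29577631 = 71·416586 + 25
73: 29577631 = 73·405173 + 2
79: 29577631 = 79·374400 + 31
83: 29577631 = 83·356357

83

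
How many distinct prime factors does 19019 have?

19019 = 7 · 2717
2717 = 11 · 247
247 = 13 · 19
19019 = 7 · 11 · 13 · 19, which has 4 distinct prime factors.

4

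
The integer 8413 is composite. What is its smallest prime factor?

47

8413 is odd.
Digit sum 16, not divisible by 3.
Ends in 3: not divisible by 5.
7: 8413 = 7·1201 + 6
11: 8413 = 11·764 + 9
13: 8413 = 13·647 + 2
17: 8413 = 17·494 + 15
19: 8413 = 19·442 + 15
23: 8413 = 23·365 + 18
29: 8413 = 29·290 + 3
31: 8413 = 31·271 + 12
37: 8413 = 37·227 + 14
41: 8413 = 41·205 + 8
43: 8413 = 43·195 + 28
47: 8413 = 47·179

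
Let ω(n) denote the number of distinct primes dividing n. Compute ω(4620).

4620 = 2^2 · 1155
1155 = 3 · 385
385 = 5 · 77
77 = 7 · 11
4620 = 2^2 · 3 · 5 · 7 · 11, which has 5 distinct prime factors.

5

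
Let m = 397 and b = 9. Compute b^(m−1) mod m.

9^1 ≡ 9 (mod 397)
9^2 ≡ 9^2 = 81 ≡ 81 (mod 397)
9^4 ≡ 81^2 = 6561 ≡ 209 (mod 397)
9^8 ≡ 209^2 = 43681 ≡ 11 (mod 397)
9^16 ≡ 11^2 = 121 ≡ 121 (mod 397)
9^32 ≡ 121^2 = 14641 ≡ 349 (mod 397)
9^64 ≡ 349^2 = 121801 ≡ 319 (mod 397)
9^128 ≡ 319^2 = 101761 ≡ 129 (mod 397)
9^256 ≡ 129^2 = 16641 ≡ 364 (mod 397)
396 = 256 + 128 + 8 + 4 in binary powers of 2.
So 9^396 ≡ 364 · 129 · 11 · 209 ≡ 1 (mod 397).
Since the result is 1, base 9 gives no evidence that 397 is composite.

1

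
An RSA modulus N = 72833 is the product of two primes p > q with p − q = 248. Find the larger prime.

421

Since p = q + 248, we have 72833 = q(q + 248), so q² + 248q − 72833 = 0.
Discriminant: 248² + 4·72833 = 61504 + 291332 = 352836; √352836 = 594.
q = (−248 + 594)/2 = 173, and p = q + 248 = 421.
Check: 173 · 421 = 72833.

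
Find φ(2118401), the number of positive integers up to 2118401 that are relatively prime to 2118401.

2068560

Factor: 2118401 = 103 · 131 · 157.
φ(2118401) = (103−1) · (131−1) · (157−1) = 102 · 130 · 156 = 2068560.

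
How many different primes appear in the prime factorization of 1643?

2

1643 = 31 · 53
1643 = 31 · 53, which has 2 distinct prime factors.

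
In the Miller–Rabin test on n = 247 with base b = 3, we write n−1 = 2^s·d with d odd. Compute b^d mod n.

183

247 − 1 = 246 = 2^1 · 123, so d = 123.
3^1 ≡ 3 (mod 247)
3^2 ≡ 3^2 = 9 ≡ 9 (mod 247)
3^4 ≡ 9^2 = 81 ≡ 81 (mod 247)
3^8 ≡ 81^2 = 6561 ≡ 139 (mod 247)
3^16 ≡ 139^2 = 19321 ≡ 55 (mod 247)
3^32 ≡ 55^2 = 3025 ≡ 61 (mod 247)
3^64 ≡ 61^2 = 3721 ≡ 16 (mod 247)
123 = 64 + 32 + 16 + 8 + 2 + 1 in binary powers of 2.
So 3^123 ≡ 16 · 61 · 55 · 139 · 9 · 3 ≡ 183 (mod 247).
Squaring chain: 183; never reaches −1, so base 3 is a Miller–Rabin witness that 247 is composite.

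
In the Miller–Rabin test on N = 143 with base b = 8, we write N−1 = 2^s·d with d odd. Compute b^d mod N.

143 − 1 = 142 = 2^1 · 71, so d = 71.
8^1 ≡ 8 (mod 143)
8^2 ≡ 8^2 = 64 ≡ 64 (mod 143)
8^4 ≡ 64^2 = 4096 ≡ 92 (mod 143)
8^8 ≡ 92^2 = 8464 ≡ 27 (mod 143)
8^16 ≡ 27^2 = 729 ≡ 14 (mod 143)
8^32 ≡ 14^2 = 196 ≡ 53 (mod 143)
8^64 ≡ 53^2 = 2809 ≡ 92 (mod 143)
71 = 64 + 4 + 2 + 1 in binary powers of 2.
So 8^71 ≡ 92 · 92 · 64 · 8 ≡ 96 (mod 143).
Squaring chain: 96; never reaches −1, so base 8 is a Miller–Rabin witness that 143 is composite.

96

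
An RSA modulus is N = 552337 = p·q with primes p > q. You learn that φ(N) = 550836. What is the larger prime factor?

859

φ(n) = (p−1)(q−1) = n − (p+q) + 1, so p + q = 552337 − 550836 + 1 = 1502.
p and q are the roots of t² − 1502t + 552337 = 0.
Discriminant: 1502² − 4·552337 = 2256004 − 2209348 = 46656; √46656 = 216.
q = (1502 − 216)/2 = 643, p = (1502 + 216)/2 = 859.
Check: 643 · 859 = 552337.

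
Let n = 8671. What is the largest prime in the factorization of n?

29

8671 = 13 · 667
667 = 23 · 29
29 is prime.
So 8671 = 13 · 23 · 29; the largest prime factor is 29.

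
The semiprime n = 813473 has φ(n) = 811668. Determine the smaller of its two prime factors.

859

φ(n) = (p−1)(q−1) = n − (p+q) + 1, so p + q = 813473 − 811668 + 1 = 1806.
p and q are the roots of t² − 1806t + 813473 = 0.
Discriminant: 1806² − 4·813473 = 3261636 − 3253892 = 7744; √7744 = 88.
q = (1806 − 88)/2 = 859, p = (1806 + 88)/2 = 947.
Check: 859 · 947 = 813473.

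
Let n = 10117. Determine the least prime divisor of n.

67

10117 is odd.
Digit sum 10, not divisible by 3.
Ends in 7: not divisible by 5.
7: 10117 = 7·1445 + 2
11: 10117 = 11·919 + 8
13: 10117 = 13·778 + 3
17: 10117 = 17·595 + 2
19: 10117 = 19·532 + 9
23: 10117 = 23·439 + 20
29: 10117 = 29·348 + 25
31: 10117 = 31·326 + 11
37: 10117 = 37·273 + 16
41: 10117 = 41·246 + 31
43: 10117 = 43·235 + 12
47: 10117 = 47·215 + 12
53: 10117 = 53·190 + 47
59: 10117 = 59·171 + 28
61: 10117 = 61·165 + 52
67: 10117 = 67·151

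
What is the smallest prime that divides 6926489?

61

6926489 is odd.
Digit sum 44, not divisible by 3.
Ends in 9: not divisible by 5.
7: 6926489 = 7·989498 + 3
11: 6926489 = 11·629680 + 9
13: 6926489 = 13·532806 + 11
17: 6926489 = 17·407440 + 9
19: 6926489 = 19·364552 + 1
23: 6926489 = 23·301151 + 16
29: 6926489 = 29·238844 + 13
31: 6926489 = 31·223435 + 4
37: 6926489 = 37·187202 + 15
41: 6926489 = 41·168938 + 31
43: 6926489 = 43·161081 + 6
47: 6926489 = 47·147372 + 5
53: 6926489 = 53·130688 + 25
59: 6926489 = 59·117398 + 7
61: 6926489 = 61·113549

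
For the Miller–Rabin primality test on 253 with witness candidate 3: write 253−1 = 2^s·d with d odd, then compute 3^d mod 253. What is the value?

236

253 − 1 = 252 = 2^2 · 63, so d = 63.
3^1 ≡ 3 (mod 253)
3^2 ≡ 3^2 = 9 ≡ 9 (mod 253)
3^4 ≡ 9^2 = 81 ≡ 81 (mod 253)
3^8 ≡ 81^2 = 6561 ≡ 236 (mod 253)
3^16 ≡ 236^2 = 55696 ≡ 36 (mod 253)
3^32 ≡ 36^2 = 1296 ≡ 31 (mod 253)
63 = 32 + 16 + 8 + 4 + 2 + 1 in binary powers of 2.
So 3^63 ≡ 31 · 36 · 236 · 81 · 9 · 3 ≡ 236 (mod 253).
Squaring chain: 236 → 36; never reaches −1, so base 3 is a Miller–Rabin witness that 253 is composite.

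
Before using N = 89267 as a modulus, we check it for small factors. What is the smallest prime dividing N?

89267 is odd.
Digit sum 32, not divisible by 3.
Ends in 7: not divisible by 5.
7: 89267 = 7·12752 + 3
11: 89267 = 11·8115 + 2
13: 89267 = 13·6866 + 9
17: 89267 = 17·5251

17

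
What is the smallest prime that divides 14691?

14691 is odd.
Digit sum 21, divisible by 3.

3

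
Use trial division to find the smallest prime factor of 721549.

29

721549 is odd.
Digit sum 28, not divisible by 3.
Ends in 9: not divisible by 5.
7: 721549 = 7·103078 + 3
11: 721549 = 11·65595 + 4
13: 721549 = 13·55503 + 10
17: 721549 = 17·42444 + 1
19: 721549 = 19·37976 + 5
23: 721549 = 23·31371 + 16
29: 721549 = 29·24881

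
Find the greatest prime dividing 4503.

4503 = 3 · 1501
1501 = 19 · 79
79 is prime.
So 4503 = 3 · 19 · 79; the largest prime factor is 79.

79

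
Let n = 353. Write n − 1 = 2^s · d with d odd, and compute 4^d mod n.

311

353 − 1 = 352 = 2^5 · 11, so d = 11.
4^1 ≡ 4 (mod 353)
4^2 ≡ 4^2 = 16 ≡ 16 (mod 353)
4^4 ≡ 16^2 = 256 ≡ 256 (mod 353)
4^8 ≡ 256^2 = 65536 ≡ 231 (mod 353)
11 = 8 + 2 + 1 in binary powers of 2.
So 4^11 ≡ 231 · 16 · 4 ≡ 311 (mod 353).
Squaring chain: 311 → 352 → 1 → 1 → 1; reaches −1, so base 4 does not prove 353 composite.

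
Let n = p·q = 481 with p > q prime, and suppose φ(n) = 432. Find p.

37

φ(n) = (p−1)(q−1) = n − (p+q) + 1, so p + q = 481 − 432 + 1 = 50.
p and q are the roots of t² − 50t + 481 = 0.
Discriminant: 50² − 4·481 = 2500 − 1924 = 576; √576 = 24.
q = (50 − 24)/2 = 13, p = (50 + 24)/2 = 37.
Check: 13 · 37 = 481.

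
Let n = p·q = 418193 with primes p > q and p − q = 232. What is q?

541

Since p = q + 232, we have 418193 = q(q + 232), so q² + 232q − 418193 = 0.
Discriminant: 232² + 4·418193 = 53824 + 1672772 = 1726596; √1726596 = 1314.
q = (−232 + 1314)/2 = 541, and p = q + 232 = 773.
Check: 541 · 773 = 418193.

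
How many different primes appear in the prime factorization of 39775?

39775 = 5^2 · 1591
1591 = 37 · 43
39775 = 5^2 · 37 · 43, which has 3 distinct prime factors.

3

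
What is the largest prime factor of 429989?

61

429989 = 7 · 61427
61427 = 19 · 3233
3233 = 53 · 61
61 is prime.
So 429989 = 7 · 19 · 53 · 61; the largest prime factor is 61.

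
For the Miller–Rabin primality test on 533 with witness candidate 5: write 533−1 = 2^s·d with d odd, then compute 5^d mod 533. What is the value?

408

533 − 1 = 532 = 2^2 · 133, so d = 133.
5^1 ≡ 5 (mod 533)
5^2 ≡ 5^2 = 25 ≡ 25 (mod 533)
5^4 ≡ 25^2 = 625 ≡ 92 (mod 533)
5^8 ≡ 92^2 = 8464 ≡ 469 (mod 533)
5^16 ≡ 469^2 = 219961 ≡ 365 (mod 533)
5^32 ≡ 365^2 = 133225 ≡ 508 (mod 533)
5^64 ≡ 508^2 = 258064 ≡ 92 (mod 533)
5^128 ≡ 92^2 = 8464 ≡ 469 (mod 533)
133 = 128 + 4 + 1 in binary powers of 2.
So 5^133 ≡ 469 · 92 · 5 ≡ 408 (mod 533).
Squaring chain: 408 → 168; never reaches −1, so base 5 is a Miller–Rabin witness that 533 is composite.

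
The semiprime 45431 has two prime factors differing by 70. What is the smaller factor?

Since p = q + 70, we have 45431 = q(q + 70), so q² + 70q − 45431 = 0.
Discriminant: 70² + 4·45431 = 4900 + 181724 = 186624; √186624 = 432.
q = (−70 + 432)/2 = 181, and p = q + 70 = 251.
Check: 181 · 251 = 45431.

181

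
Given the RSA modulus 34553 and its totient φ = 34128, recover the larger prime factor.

317

φ(n) = (p−1)(q−1) = n − (p+q) + 1, so p + q = 34553 − 34128 + 1 = 426.
p and q are the roots of t² − 426t + 34553 = 0.
Discriminant: 426² − 4·34553 = 181476 − 138212 = 43264; √43264 = 208.
q = (426 − 208)/2 = 109, p = (426 + 208)/2 = 317.
Check: 109 · 317 = 34553.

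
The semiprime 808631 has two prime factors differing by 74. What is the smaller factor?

Since p = q + 74, we have 808631 = q(q + 74), so q² + 74q − 808631 = 0.
Discriminant: 74² + 4·808631 = 5476 + 3234524 = 3240000; √3240000 = 1800.
q = (−74 + 1800)/2 = 863, and p = q + 74 = 937.
Check: 863 · 937 = 808631.

863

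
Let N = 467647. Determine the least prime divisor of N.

467647 is odd.
Digit sum 34, not divisible by 3.
Ends in 7: not divisible by 5.
7: 467647 = 7·66806 + 5
11: 467647 = 11·42513 + 4
13: 467647 = 13·35972 + 11
17: 467647 = 17·27508 + 11
19: 467647 = 19·24613

19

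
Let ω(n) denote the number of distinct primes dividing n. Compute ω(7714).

4

7714 = 2 · 3857
3857 = 7 · 551
551 = 19 · 29
7714 = 2 · 7 · 19 · 29, which has 4 distinct prime factors.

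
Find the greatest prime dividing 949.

73

949 = 13 · 73
73 is prime.
So 949 = 13 · 73; the largest prime factor is 73.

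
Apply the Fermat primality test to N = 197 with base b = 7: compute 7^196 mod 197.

7^1 ≡ 7 (mod 197)
7^2 ≡ 7^2 = 49 ≡ 49 (mod 197)
7^4 ≡ 49^2 = 2401 ≡ 37 (mod 197)
7^8 ≡ 37^2 = 1369 ≡ 187 (mod 197)
7^16 ≡ 187^2 = 34969 ≡ 100 (mod 197)
7^32 ≡ 100^2 = 10000 ≡ 150 (mod 197)
7^64 ≡ 150^2 = 22500 ≡ 42 (mod 197)
7^128 ≡ 42^2 = 1764 ≡ 188 (mod 197)
196 = 128 + 64 + 4 in binary powers of 2.
So 7^196 ≡ 188 · 42 · 37 ≡ 1 (mod 197).
Since the result is 1, base 7 gives no evidence that 197 is composite.

1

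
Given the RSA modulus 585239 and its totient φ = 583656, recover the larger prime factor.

997

φ(n) = (p−1)(q−1) = n − (p+q) + 1, so p + q = 585239 − 583656 + 1 = 1584.
p and q are the roots of t² − 1584t + 585239 = 0.
Discriminant: 1584² − 4·585239 = 2509056 − 2340956 = 168100; √168100 = 410.
q = (1584 − 410)/2 = 587, p = (1584 + 410)/2 = 997.
Check: 587 · 997 = 585239.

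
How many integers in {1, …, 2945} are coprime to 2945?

Factor: 2945 = 5 · 19 · 31.
φ(2945) = (5−1) · (19−1) · (31−1) = 4 · 18 · 30 = 2160.

2160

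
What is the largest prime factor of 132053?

132053 = 37 · 3569
3569 = 43 · 83
83 is prime.
So 132053 = 37 · 43 · 83; the largest prime factor is 83.

83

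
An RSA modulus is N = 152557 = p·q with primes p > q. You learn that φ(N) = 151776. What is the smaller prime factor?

φ(n) = (p−1)(q−1) = n − (p+q) + 1, so p + q = 152557 − 151776 + 1 = 782.
p and q are the roots of t² − 782t + 152557 = 0.
Discriminant: 782² − 4·152557 = 611524 − 610228 = 1296; √1296 = 36.
q = (782 − 36)/2 = 373, p = (782 + 36)/2 = 409.
Check: 373 · 409 = 152557.

373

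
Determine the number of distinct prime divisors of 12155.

12155 = 5 · 2431
2431 = 11 · 221
221 = 13 · 17
12155 = 5 · 11 · 13 · 17, which has 4 distinct prime factors.

4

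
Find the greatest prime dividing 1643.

53

1643 = 31 · 53
53 is prime.
So 1643 = 31 · 53; the largest prime factor is 53.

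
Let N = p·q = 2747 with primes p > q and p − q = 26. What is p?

Since p = q + 26, we have 2747 = q(q + 26), so q² + 26q − 2747 = 0.
Discriminant: 26² + 4·2747 = 676 + 10988 = 11664; √11664 = 108.
q = (−26 + 108)/2 = 41, and p = q + 26 = 67.
Check: 41 · 67 = 2747.

67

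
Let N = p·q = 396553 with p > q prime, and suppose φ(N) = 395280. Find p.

φ(n) = (p−1)(q−1) = n − (p+q) + 1, so p + q = 396553 − 395280 + 1 = 1274.
p and q are the roots of t² − 1274t + 396553 = 0.
Discriminant: 1274² − 4·396553 = 1623076 − 1586212 = 36864; √36864 = 192.
q = (1274 − 192)/2 = 541, p = (1274 + 192)/2 = 733.
Check: 541 · 733 = 396553.

733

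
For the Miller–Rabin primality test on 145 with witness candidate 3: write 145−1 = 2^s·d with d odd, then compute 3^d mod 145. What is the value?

145 − 1 = 144 = 2^4 · 9, so d = 9.
3^1 ≡ 3 (mod 145)
3^2 ≡ 3^2 = 9 ≡ 9 (mod 145)
3^4 ≡ 9^2 = 81 ≡ 81 (mod 145)
3^8 ≡ 81^2 = 6561 ≡ 36 (mod 145)
9 = 8 + 1 in binary powers of 2.
So 3^9 ≡ 36 · 3 ≡ 108 (mod 145).
Squaring chain: 108 → 64 → 36 → 136; never reaches −1, so base 3 is a Miller–Rabin witness that 145 is composite.

108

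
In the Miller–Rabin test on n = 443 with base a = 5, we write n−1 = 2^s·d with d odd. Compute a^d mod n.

443 − 1 = 442 = 2^1 · 221, so d = 221.
5^1 ≡ 5 (mod 443)
5^2 ≡ 5^2 = 25 ≡ 25 (mod 443)
5^4 ≡ 25^2 = 625 ≡ 182 (mod 443)
5^8 ≡ 182^2 = 33124 ≡ 342 (mod 443)
5^16 ≡ 342^2 = 116964 ≡ 12 (mod 443)
5^32 ≡ 12^2 = 144 ≡ 144 (mod 443)
5^64 ≡ 144^2 = 20736 ≡ 358 (mod 443)
5^128 ≡ 358^2 = 128164 ≡ 137 (mod 443)
221 = 128 + 64 + 16 + 8 + 4 + 1 in binary powers of 2.
So 5^221 ≡ 137 · 358 · 12 · 342 · 182 · 5 ≡ 442 (mod 443).
Since 5^d ≡ 442 (mod 443), base 5 does not prove 443 composite.

442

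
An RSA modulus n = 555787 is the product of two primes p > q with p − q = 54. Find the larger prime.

Since p = q + 54, we have 555787 = q(q + 54), so q² + 54q − 555787 = 0.
Discriminant: 54² + 4·555787 = 2916 + 2223148 = 2226064; √2226064 = 1492.
q = (−54 + 1492)/2 = 719, and p = q + 54 = 773.
Check: 719 · 773 = 555787.

773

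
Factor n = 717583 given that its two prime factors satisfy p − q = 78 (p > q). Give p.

887

Since p = q + 78, we have 717583 = q(q + 78), so q² + 78q − 717583 = 0.
Discriminant: 78² + 4·717583 = 6084 + 2870332 = 2876416; √2876416 = 1696.
q = (−78 + 1696)/2 = 809, and p = q + 78 = 887.
Check: 809 · 887 = 717583.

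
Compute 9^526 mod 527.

9^1 ≡ 9 (mod 527)
9^2 ≡ 9^2 = 81 ≡ 81 (mod 527)
9^4 ≡ 81^2 = 6561 ≡ 237 (mod 527)
9^8 ≡ 237^2 = 56169 ≡ 307 (mod 527)
9^16 ≡ 307^2 = 94249 ≡ 443 (mod 527)
9^32 ≡ 443^2 = 196249 ≡ 205 (mod 527)
9^64 ≡ 205^2 = 42025 ≡ 392 (mod 527)
9^128 ≡ 392^2 = 153664 ≡ 307 (mod 527)
9^256 ≡ 307^2 = 94249 ≡ 443 (mod 527)
9^512 ≡ 443^2 = 196249 ≡ 205 (mod 527)
526 = 512 + 8 + 4 + 2 in binary powers of 2.
So 9^526 ≡ 205 · 307 · 237 · 81 ≡ 412 (mod 527).
Since 412 ≠ 1, base 9 is a Fermat witness: 527 is composite.

412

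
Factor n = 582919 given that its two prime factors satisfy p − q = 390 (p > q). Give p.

983

Since p = q + 390, we have 582919 = q(q + 390), so q² + 390q − 582919 = 0.
Discriminant: 390² + 4·582919 = 152100 + 2331676 = 2483776; √2483776 = 1576.
q = (−390 + 1576)/2 = 593, and p = q + 390 = 983.
Check: 593 · 983 = 582919.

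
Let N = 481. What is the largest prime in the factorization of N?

481 = 13 · 37
37 is prime.
So 481 = 13 · 37; the largest prime factor is 37.

37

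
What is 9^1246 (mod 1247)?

9^1 ≡ 9 (mod 1247)
9^2 ≡ 9^2 = 81 ≡ 81 (mod 1247)
9^4 ≡ 81^2 = 6561 ≡ 326 (mod 1247)
9^8 ≡ 326^2 = 106276 ≡ 281 (mod 1247)
9^16 ≡ 281^2 = 78961 ≡ 400 (mod 1247)
9^32 ≡ 400^2 = 160000 ≡ 384 (mod 1247)
9^64 ≡ 384^2 = 147456 ≡ 310 (mod 1247)
9^128 ≡ 310^2 = 96100 ≡ 81 (mod 1247)
9^256 ≡ 81^2 = 6561 ≡ 326 (mod 1247)
9^512 ≡ 326^2 = 106276 ≡ 281 (mod 1247)
9^1024 ≡ 281^2 = 78961 ≡ 400 (mod 1247)
1246 = 1024 + 128 + 64 + 16 + 8 + 4 + 2 in binary powers of 2.
So 9^1246 ≡ 400 · 81 · 310 · 400 · 281 · 326 · 81 ≡ 552 (mod 1247).
Since 552 ≠ 1, base 9 is a Fermat witness: 1247 is composite.

552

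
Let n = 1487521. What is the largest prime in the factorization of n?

1487521 = 7 · 212503
212503 = 41 · 5183
5183 = 71 · 73
73 is prime.
So 1487521 = 7 · 41 · 71 · 73; the largest prime factor is 73.

73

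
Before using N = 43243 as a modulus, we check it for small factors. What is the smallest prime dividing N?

43243 is odd.
Digit sum 16, not divisible by 3.
Ends in 3: not divisible by 5.
7: 43243 = 7·6177 + 4
11: 43243 = 11·3931 + 2
13: 43243 = 13·3326 + 5
17: 43243 = 17·2543 + 12
19: 43243 = 19·2275 + 18
23: 43243 = 23·1880 + 3
29: 43243 = 29·1491 + 4
31: 43243 = 31·1394 + 29
37: 43243 = 37·1168 + 27
41: 43243 = 41·1054 + 29
43: 43243 = 43·1005 + 28
47: 43243 = 47·920 + 3
53: 43243 = 53·815 + 48
59: 43243 = 59·732 + 55
61: 43243 = 61·708 + 55
67: 43243 = 67·645 + 28
71: 43243 = 71·609 + 4
73: 43243 = 73·592 + 27
79: 43243 = 79·547 + 30
83: 43243 = 83·521

83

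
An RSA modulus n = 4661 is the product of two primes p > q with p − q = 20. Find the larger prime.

Since p = q + 20, we have 4661 = q(q + 20), so q² + 20q − 4661 = 0.
Discriminant: 20² + 4·4661 = 400 + 18644 = 19044; √19044 = 138.
q = (−20 + 138)/2 = 59, and p = q + 20 = 79.
Check: 59 · 79 = 4661.

79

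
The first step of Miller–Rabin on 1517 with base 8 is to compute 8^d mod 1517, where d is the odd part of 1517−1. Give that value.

1517 − 1 = 1516 = 2^2 · 379, so d = 379.
8^1 ≡ 8 (mod 1517)
8^2 ≡ 8^2 = 64 ≡ 64 (mod 1517)
8^4 ≡ 64^2 = 4096 ≡ 1062 (mod 1517)
8^8 ≡ 1062^2 = 1127844 ≡ 713 (mod 1517)
8^16 ≡ 713^2 = 508369 ≡ 174 (mod 1517)
8^32 ≡ 174^2 = 30276 ≡ 1453 (mod 1517)
8^64 ≡ 1453^2 = 2111209 ≡ 1062 (mod 1517)
8^128 ≡ 1062^2 = 1127844 ≡ 713 (mod 1517)
8^256 ≡ 713^2 = 508369 ≡ 174 (mod 1517)
379 = 256 + 64 + 32 + 16 + 8 + 2 + 1 in binary powers of 2.
So 8^379 ≡ 174 · 1062 · 1453 · 174 · 713 · 64 · 8 ≡ 1102 (mod 1517).
Squaring chain: 1102 → 804; never reaches −1, so base 8 is a Miller–Rabin witness that 1517 is composite.

1102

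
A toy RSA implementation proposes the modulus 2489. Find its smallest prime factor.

19

2489 is odd.
Digit sum 23, not divisible by 3.
Ends in 9: not divisible by 5.
7: 2489 = 7·355 + 4
11: 2489 = 11·226 + 3
13: 2489 = 13·191 + 6
17: 2489 = 17·146 + 7
19: 2489 = 19·131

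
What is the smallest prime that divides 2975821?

2975821 is odd.
Digit sum 34, not divisible by 3.
Ends in 1: not divisible by 5.
7: 2975821 = 7·425117 + 2
11: 2975821 = 11·270529 + 2
13: 2975821 = 13·228909 + 4
17: 2975821 = 17·175048 + 5
19: 2975821 = 19·156622 + 3
23: 2975821 = 23·129383 + 12
29: 2975821 = 29·102614 + 15
31: 2975821 = 31·95994 + 7
37: 2975821 = 37·80427 + 22
41: 2975821 = 41·72581

41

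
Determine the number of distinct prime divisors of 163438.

5

163438 = 2 · 81719
81719 = 11 · 7429
7429 = 17 · 437
437 = 19 · 23
163438 = 2 · 11 · 17 · 19 · 23, which has 5 distinct prime factors.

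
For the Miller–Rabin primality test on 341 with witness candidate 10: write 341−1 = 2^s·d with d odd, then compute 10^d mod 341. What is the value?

98

341 − 1 = 340 = 2^2 · 85, so d = 85.
10^1 ≡ 10 (mod 341)
10^2 ≡ 10^2 = 100 ≡ 100 (mod 341)
10^4 ≡ 100^2 = 10000 ≡ 111 (mod 341)
10^8 ≡ 111^2 = 12321 ≡ 45 (mod 341)
10^16 ≡ 45^2 = 2025 ≡ 320 (mod 341)
10^32 ≡ 320^2 = 102400 ≡ 100 (mod 341)
10^64 ≡ 100^2 = 10000 ≡ 111 (mod 341)
85 = 64 + 16 + 4 + 1 in binary powers of 2.
So 10^85 ≡ 111 · 320 · 111 · 10 ≡ 98 (mod 341).
Squaring chain: 98 → 56; never reaches −1, so base 10 is a Miller–Rabin witness that 341 is composite.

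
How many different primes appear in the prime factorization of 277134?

277134 = 2 · 138567
138567 = 3 · 46189
46189 = 11 · 4199
4199 = 13 · 323
323 = 17 · 19
277134 = 2 · 3 · 11 · 13 · 17 · 19, which has 6 distinct prime factors.

6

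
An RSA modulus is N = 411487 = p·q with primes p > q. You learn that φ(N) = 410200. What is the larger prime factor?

φ(n) = (p−1)(q−1) = n − (p+q) + 1, so p + q = 411487 − 410200 + 1 = 1288.
p and q are the roots of t² − 1288t + 411487 = 0.
Discriminant: 1288² − 4·411487 = 1658944 − 1645948 = 12996; √12996 = 114.
q = (1288 − 114)/2 = 587, p = (1288 + 114)/2 = 701.
Check: 587 · 701 = 411487.

701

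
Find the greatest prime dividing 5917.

97

5917 = 61 · 97
97 is prime.
So 5917 = 61 · 97; the largest prime factor is 97.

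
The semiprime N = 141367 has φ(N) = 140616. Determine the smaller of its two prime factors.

φ(n) = (p−1)(q−1) = n − (p+q) + 1, so p + q = 141367 − 140616 + 1 = 752.
p and q are the roots of t² − 752t + 141367 = 0.
Discriminant: 752² − 4·141367 = 565504 − 565468 = 36; √36 = 6.
q = (752 − 6)/2 = 373, p = (752 + 6)/2 = 379.
Check: 373 · 379 = 141367.

373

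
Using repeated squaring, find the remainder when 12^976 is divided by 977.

12^1 ≡ 12 (mod 977)
12^2 ≡ 12^2 = 144 ≡ 144 (mod 977)
12^4 ≡ 144^2 = 20736 ≡ 219 (mod 977)
12^8 ≡ 219^2 = 47961 ≡ 88 (mod 977)
12^16 ≡ 88^2 = 7744 ≡ 905 (mod 977)
12^32 ≡ 905^2 = 819025 ≡ 299 (mod 977)
12^64 ≡ 299^2 = 89401 ≡ 494 (mod 977)
12^128 ≡ 494^2 = 244036 ≡ 763 (mod 977)
12^256 ≡ 763^2 = 582169 ≡ 854 (mod 977)
12^512 ≡ 854^2 = 729316 ≡ 474 (mod 977)
976 = 512 + 256 + 128 + 64 + 16 in binary powers of 2.
So 12^976 ≡ 474 · 854 · 763 · 494 · 905 ≡ 1 (mod 977).
Since the result is 1, base 12 gives no evidence that 977 is composite.

1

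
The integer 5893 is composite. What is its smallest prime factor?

5893 is odd.
Digit sum 25, not divisible by 3.
Ends in 3: not divisible by 5.
7: 5893 = 7·841 + 6
11: 5893 = 11·535 + 8
13: 5893 = 13·453 + 4
17: 5893 = 17·346 + 11
19: 5893 = 19·310 + 3
23: 5893 = 23·256 + 5
29: 5893 = 29·203 + 6
31: 5893 = 31·190 + 3
37: 5893 = 37·159 + 10
41: 5893 = 41·143 + 30
43: 5893 = 43·137 + 2
47: 5893 = 47·125 + 18
53: 5893 = 53·111 + 10
59: 5893 = 59·99 + 52
61: 5893 = 61·96 + 37
67: 5893 = 67·87 + 64
71: 5893 = 71·83

71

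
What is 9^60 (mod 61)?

9^1 ≡ 9 (mod 61)
9^2 ≡ 9^2 = 81 ≡ 20 (mod 61)
9^4 ≡ 20^2 = 400 ≡ 34 (mod 61)
9^8 ≡ 34^2 = 1156 ≡ 58 (mod 61)
9^16 ≡ 58^2 = 3364 ≡ 9 (mod 61)
9^32 ≡ 9^2 = 81 ≡ 20 (mod 61)
60 = 32 + 16 + 8 + 4 in binary powers of 2.
So 9^60 ≡ 20 · 9 · 58 · 34 ≡ 1 (mod 61).
Since the result is 1, base 9 gives no evidence that 61 is composite.

1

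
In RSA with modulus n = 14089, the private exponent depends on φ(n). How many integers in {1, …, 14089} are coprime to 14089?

13824

Factor: 14089 = 73 · 193.
φ(14089) = (73−1) · (193−1) = 72 · 192 = 13824.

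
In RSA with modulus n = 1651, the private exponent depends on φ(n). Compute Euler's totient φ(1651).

1512

Factor: 1651 = 13 · 127.
φ(1651) = (13−1) · (127−1) = 12 · 126 = 1512.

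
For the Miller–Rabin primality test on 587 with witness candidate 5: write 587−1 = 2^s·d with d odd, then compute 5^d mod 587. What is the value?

586

587 − 1 = 586 = 2^1 · 293, so d = 293.
5^1 ≡ 5 (mod 587)
5^2 ≡ 5^2 = 25 ≡ 25 (mod 587)
5^4 ≡ 25^2 = 625 ≡ 38 (mod 587)
5^8 ≡ 38^2 = 1444 ≡ 270 (mod 587)
5^16 ≡ 270^2 = 72900 ≡ 112 (mod 587)
5^32 ≡ 112^2 = 12544 ≡ 217 (mod 587)
5^64 ≡ 217^2 = 47089 ≡ 129 (mod 587)
5^128 ≡ 129^2 = 16641 ≡ 205 (mod 587)
5^256 ≡ 205^2 = 42025 ≡ 348 (mod 587)
293 = 256 + 32 + 4 + 1 in binary powers of 2.
So 5^293 ≡ 348 · 217 · 38 · 5 ≡ 586 (mod 587).
Since 5^d ≡ 586 (mod 587), base 5 does not prove 587 composite.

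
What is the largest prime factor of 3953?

3953 = 59 · 67
67 is prime.
So 3953 = 59 · 67; the largest prime factor is 67.

67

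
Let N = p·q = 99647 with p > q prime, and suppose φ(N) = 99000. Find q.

φ(n) = (p−1)(q−1) = n − (p+q) + 1, so p + q = 99647 − 99000 + 1 = 648.
p and q are the roots of t² − 648t + 99647 = 0.
Discriminant: 648² − 4·99647 = 419904 − 398588 = 21316; √21316 = 146.
q = (648 − 146)/2 = 251, p = (648 + 146)/2 = 397.
Check: 251 · 397 = 99647.

251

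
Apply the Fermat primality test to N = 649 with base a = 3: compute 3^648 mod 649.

49

3^1 ≡ 3 (mod 649)
3^2 ≡ 3^2 = 9 ≡ 9 (mod 649)
3^4 ≡ 9^2 = 81 ≡ 81 (mod 649)
3^8 ≡ 81^2 = 6561 ≡ 71 (mod 649)
3^16 ≡ 71^2 = 5041 ≡ 498 (mod 649)
3^32 ≡ 498^2 = 248004 ≡ 86 (mod 649)
3^64 ≡ 86^2 = 7396 ≡ 257 (mod 649)
3^128 ≡ 257^2 = 66049 ≡ 500 (mod 649)
3^256 ≡ 500^2 = 250000 ≡ 135 (mod 649)
3^512 ≡ 135^2 = 18225 ≡ 53 (mod 649)
648 = 512 + 128 + 8 in binary powers of 2.
So 3^648 ≡ 53 · 500 · 71 ≡ 49 (mod 649).
Since 49 ≠ 1, base 3 is a Fermat witness: 649 is composite.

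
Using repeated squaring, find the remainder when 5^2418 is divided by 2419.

433

5^1 ≡ 5 (mod 2419)
5^2 ≡ 5^2 = 25 ≡ 25 (mod 2419)
5^4 ≡ 25^2 = 625 ≡ 625 (mod 2419)
5^8 ≡ 625^2 = 390625 ≡ 1166 (mod 2419)
5^16 ≡ 1166^2 = 1359556 ≡ 78 (mod 2419)
5^32 ≡ 78^2 = 6084 ≡ 1246 (mod 2419)
5^64 ≡ 1246^2 = 1552516 ≡ 1937 (mod 2419)
5^128 ≡ 1937^2 = 3751969 ≡ 100 (mod 2419)
5^256 ≡ 100^2 = 10000 ≡ 324 (mod 2419)
5^512 ≡ 324^2 = 104976 ≡ 959 (mod 2419)
5^1024 ≡ 959^2 = 919681 ≡ 461 (mod 2419)
5^2048 ≡ 461^2 = 212521 ≡ 2068 (mod 2419)
2418 = 2048 + 256 + 64 + 32 + 16 + 2 in binary powers of 2.
So 5^2418 ≡ 2068 · 324 · 1937 · 1246 · 78 · 25 ≡ 433 (mod 2419).
Since 433 ≠ 1, base 5 is a Fermat witness: 2419 is composite.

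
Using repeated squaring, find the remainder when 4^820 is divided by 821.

4^1 ≡ 4 (mod 821)
4^2 ≡ 4^2 = 16 ≡ 16 (mod 821)
4^4 ≡ 16^2 = 256 ≡ 256 (mod 821)
4^8 ≡ 256^2 = 65536 ≡ 677 (mod 821)
4^16 ≡ 677^2 = 458329 ≡ 211 (mod 821)
4^32 ≡ 211^2 = 44521 ≡ 187 (mod 821)
4^64 ≡ 187^2 = 34969 ≡ 487 (mod 821)
4^128 ≡ 487^2 = 237169 ≡ 721 (mod 821)
4^256 ≡ 721^2 = 519841 ≡ 148 (mod 821)
4^512 ≡ 148^2 = 21904 ≡ 558 (mod 821)
820 = 512 + 256 + 32 + 16 + 4 in binary powers of 2.
So 4^820 ≡ 558 · 148 · 187 · 211 · 256 ≡ 1 (mod 821).
Since the result is 1, base 4 gives no evidence that 821 is composite.

1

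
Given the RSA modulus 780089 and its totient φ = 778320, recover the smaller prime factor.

φ(n) = (p−1)(q−1) = n − (p+q) + 1, so p + q = 780089 − 778320 + 1 = 1770.
p and q are the roots of t² − 1770t + 780089 = 0.
Discriminant: 1770² − 4·780089 = 3132900 − 3120356 = 12544; √12544 = 112.
q = (1770 − 112)/2 = 829, p = (1770 + 112)/2 = 941.
Check: 829 · 941 = 780089.

829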